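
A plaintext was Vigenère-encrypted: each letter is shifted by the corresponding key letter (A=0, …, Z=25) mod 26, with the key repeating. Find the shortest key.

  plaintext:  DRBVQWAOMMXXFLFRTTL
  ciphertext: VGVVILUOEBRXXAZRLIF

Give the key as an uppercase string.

  i= 0: V-D = 18 → S
  i= 1: G-R = 15 → P
  i= 2: V-B = 20 → U
  i= 3: V-V =  0 → A
  i= 4: I-Q = 18 → S
  i= 5: L-W = 15 → P
  i= 6: U-A = 20 → U
  i= 7: O-O =  0 → A
  i= 8: E-M = 18 → S
  i= 9: B-M = 15 → P
  i=10: R-X = 20 → U
  i=11: X-X =  0 → A
  i=12: X-F = 18 → S
  i=13: A-L = 15 → P
  i=14: Z-F = 20 → U
  i=15: R-R =  0 → A
  i=16: L-T = 18 → S
  i=17: I-T = 15 → P
  i=18: F-L = 20 → U
  shifts repeat with period 4: SPUA

SPUA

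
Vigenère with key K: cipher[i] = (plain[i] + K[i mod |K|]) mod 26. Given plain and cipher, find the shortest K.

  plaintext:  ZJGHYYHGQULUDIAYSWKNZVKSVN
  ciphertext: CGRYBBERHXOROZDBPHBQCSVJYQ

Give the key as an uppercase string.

DXLRD

  i= 0: C-Z =  3 → D
  i= 1: G-J = 23 → X
  i= 2: R-G = 11 → L
  i= 3: Y-H = 17 → R
  i= 4: B-Y =  3 → D
  i= 5: B-Y =  3 → D
  i= 6: E-H = 23 → X
  i= 7: R-G = 11 → L
  i= 8: H-Q = 17 → R
  i= 9: X-U =  3 → D
  i=10: O-L =  3 → D
  i=11: R-U = 23 → X
  i=12: O-D = 11 → L
  i=13: Z-I = 17 → R
  i=14: D-A =  3 → D
  i=15: B-Y =  3 → D
  i=16: P-S = 23 → X
  i=17: H-W = 11 → L
  i=18: B-K = 17 → R
  i=19: Q-N =  3 → D
  i=20: C-Z =  3 → D
  i=21: S-V = 23 → X
  i=22: V-K = 11 → L
  i=23: J-S = 17 → R
  i=24: Y-V =  3 → D
  i=25: Q-N =  3 → D
  shifts repeat with period 5: DXLRD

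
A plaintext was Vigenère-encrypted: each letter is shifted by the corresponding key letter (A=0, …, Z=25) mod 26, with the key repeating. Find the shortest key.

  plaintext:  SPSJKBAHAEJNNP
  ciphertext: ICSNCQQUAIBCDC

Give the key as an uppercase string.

  i= 0: I-S = 16 → Q
  i= 1: C-P = 13 → N
  i= 2: S-S =  0 → A
  i= 3: N-J =  4 → E
  i= 4: C-K = 18 → S
  i= 5: Q-B = 15 → P
  i= 6: Q-A = 16 → Q
  i= 7: U-H = 13 → N
  i= 8: A-A =  0 → A
  i= 9: I-E =  4 → E
  i=10: B-J = 18 → S
  i=11: C-N = 15 → P
  i=12: D-N = 16 → Q
  i=13: C-P = 13 → N
  shifts repeat with period 6: QNAESP

QNAESP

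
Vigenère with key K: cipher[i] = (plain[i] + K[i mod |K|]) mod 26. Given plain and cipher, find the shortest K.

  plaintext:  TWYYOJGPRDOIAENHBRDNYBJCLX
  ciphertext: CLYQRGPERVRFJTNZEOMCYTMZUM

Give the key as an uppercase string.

JPASDX

  i= 0: C-T =  9 → J
  i= 1: L-W = 15 → P
  i= 2: Y-Y =  0 → A
  i= 3: Q-Y = 18 → S
  i= 4: R-O =  3 → D
  i= 5: G-J = 23 → X
  i= 6: P-G =  9 → J
  i= 7: E-P = 15 → P
  i= 8: R-R =  0 → A
  i= 9: V-D = 18 → S
  i=10: R-O =  3 → D
  i=11: F-I = 23 → X
  i=12: J-A =  9 → J
  i=13: T-E = 15 → P
  i=14: N-N =  0 → A
  i=15: Z-H = 18 → S
  i=16: E-B =  3 → D
  i=17: O-R = 23 → X
  i=18: M-D =  9 → J
  i=19: C-N = 15 → P
  i=20: Y-Y =  0 → A
  i=21: T-B = 18 → S
  i=22: M-J =  3 → D
  i=23: Z-C = 23 → X
  i=24: U-L =  9 → J
  i=25: M-X = 15 → P
  shifts repeat with period 6: JPASDX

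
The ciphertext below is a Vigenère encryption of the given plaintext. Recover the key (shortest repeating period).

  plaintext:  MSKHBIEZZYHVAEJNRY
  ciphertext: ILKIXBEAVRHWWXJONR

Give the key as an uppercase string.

  i= 0: I-M = 22 → W
  i= 1: L-S = 19 → T
  i= 2: K-K =  0 → A
  i= 3: I-H =  1 → B
  i= 4: X-B = 22 → W
  i= 5: B-I = 19 → T
  i= 6: E-E =  0 → A
  i= 7: A-Z =  1 → B
  i= 8: V-Z = 22 → W
  i= 9: R-Y = 19 → T
  i=10: H-H =  0 → A
  i=11: W-V =  1 → B
  i=12: W-A = 22 → W
  i=13: X-E = 19 → T
  i=14: J-J =  0 → A
  i=15: O-N =  1 → B
  i=16: N-R = 22 → W
  i=17: R-Y = 19 → T
  shifts repeat with period 4: WTAB

WTAB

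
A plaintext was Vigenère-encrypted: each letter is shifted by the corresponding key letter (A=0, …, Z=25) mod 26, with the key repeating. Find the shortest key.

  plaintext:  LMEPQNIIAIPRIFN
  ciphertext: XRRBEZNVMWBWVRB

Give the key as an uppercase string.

MFNMO

  i= 0: X-L = 12 → M
  i= 1: R-M =  5 → F
  i= 2: R-E = 13 → N
  i= 3: B-P = 12 → M
  i= 4: E-Q = 14 → O
  i= 5: Z-N = 12 → M
  i= 6: N-I =  5 → F
  i= 7: V-I = 13 → N
  i= 8: M-A = 12 → M
  i= 9: W-I = 14 → O
  i=10: B-P = 12 → M
  i=11: W-R =  5 → F
  i=12: V-I = 13 → N
  i=13: R-F = 12 → M
  i=14: B-N = 14 → O
  shifts repeat with period 5: MFNMO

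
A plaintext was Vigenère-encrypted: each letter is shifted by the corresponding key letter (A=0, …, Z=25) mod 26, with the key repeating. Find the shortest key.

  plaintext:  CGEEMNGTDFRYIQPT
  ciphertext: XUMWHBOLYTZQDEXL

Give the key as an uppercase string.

  i= 0: X-C = 21 → V
  i= 1: U-G = 14 → O
  i= 2: M-E =  8 → I
  i= 3: W-E = 18 → S
  i= 4: H-M = 21 → V
  i= 5: B-N = 14 → O
  i= 6: O-G =  8 → I
  i= 7: L-T = 18 → S
  i= 8: Y-D = 21 → V
  i= 9: T-F = 14 → O
  i=10: Z-R =  8 → I
  i=11: Q-Y = 18 → S
  i=12: D-I = 21 → V
  i=13: E-Q = 14 → O
  i=14: X-P =  8 → I
  i=15: L-T = 18 → S
  shifts repeat with period 4: VOIS

VOIS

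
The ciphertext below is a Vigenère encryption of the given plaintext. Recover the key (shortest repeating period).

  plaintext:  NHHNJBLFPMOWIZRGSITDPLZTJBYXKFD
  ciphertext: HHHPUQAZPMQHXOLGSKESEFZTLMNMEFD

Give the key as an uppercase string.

UAACLPP

  i= 0: H-N = 20 → U
  i= 1: H-H =  0 → A
  i= 2: H-H =  0 → A
  i= 3: P-N =  2 → C
  i= 4: U-J = 11 → L
  i= 5: Q-B = 15 → P
  i= 6: A-L = 15 → P
  i= 7: Z-F = 20 → U
  i= 8: P-P =  0 → A
  i= 9: M-M =  0 → A
  i=10: Q-O =  2 → C
  i=11: H-W = 11 → L
  i=12: X-I = 15 → P
  i=13: O-Z = 15 → P
  i=14: L-R = 20 → U
  i=15: G-G =  0 → A
  i=16: S-S =  0 → A
  i=17: K-I =  2 → C
  i=18: E-T = 11 → L
  i=19: S-D = 15 → P
  i=20: E-P = 15 → P
  i=21: F-L = 20 → U
  i=22: Z-Z =  0 → A
  i=23: T-T =  0 → A
  i=24: L-J =  2 → C
  i=25: M-B = 11 → L
  i=26: N-Y = 15 → P
  i=27: M-X = 15 → P
  i=28: E-K = 20 → U
  i=29: F-F =  0 → A
  i=30: D-D =  0 → A
  shifts repeat with period 7: UAACLPP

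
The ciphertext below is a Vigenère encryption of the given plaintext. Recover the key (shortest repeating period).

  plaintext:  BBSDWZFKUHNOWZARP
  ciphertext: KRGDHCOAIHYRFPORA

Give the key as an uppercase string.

  i= 0: K-B =  9 → J
  i= 1: R-B = 16 → Q
  i= 2: G-S = 14 → O
  i= 3: D-D =  0 → A
  i= 4: H-W = 11 → L
  i= 5: C-Z =  3 → D
  i= 6: O-F =  9 → J
  i= 7: A-K = 16 → Q
  i= 8: I-U = 14 → O
  i= 9: H-H =  0 → A
  i=10: Y-N = 11 → L
  i=11: R-O =  3 → D
  i=12: F-W =  9 → J
  i=13: P-Z = 16 → Q
  i=14: O-A = 14 → O
  i=15: R-R =  0 → A
  i=16: A-P = 11 → L
  shifts repeat with period 6: JQOALD

JQOALD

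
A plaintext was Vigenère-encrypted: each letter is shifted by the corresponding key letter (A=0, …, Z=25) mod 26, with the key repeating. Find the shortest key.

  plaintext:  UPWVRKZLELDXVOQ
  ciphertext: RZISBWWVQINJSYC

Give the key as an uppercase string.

  i= 0: R-U = 23 → X
  i= 1: Z-P = 10 → K
  i= 2: I-W = 12 → M
  i= 3: S-V = 23 → X
  i= 4: B-R = 10 → K
  i= 5: W-K = 12 → M
  i= 6: W-Z = 23 → X
  i= 7: V-L = 10 → K
  i= 8: Q-E = 12 → M
  i= 9: I-L = 23 → X
  i=10: N-D = 10 → K
  i=11: J-X = 12 → M
  i=12: S-V = 23 → X
  i=13: Y-O = 10 → K
  i=14: C-Q = 12 → M
  shifts repeat with period 3: XKM

XKM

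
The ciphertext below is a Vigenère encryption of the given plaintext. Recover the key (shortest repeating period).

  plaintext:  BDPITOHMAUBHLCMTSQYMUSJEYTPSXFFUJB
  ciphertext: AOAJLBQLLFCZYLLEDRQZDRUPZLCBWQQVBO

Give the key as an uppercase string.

  i= 0: A-B = 25 → Z
  i= 1: O-D = 11 → L
  i= 2: A-P = 11 → L
  i= 3: J-I =  1 → B
  i= 4: L-T = 18 → S
  i= 5: B-O = 13 → N
  i= 6: Q-H =  9 → J
  i= 7: L-M = 25 → Z
  i= 8: L-A = 11 → L
  i= 9: F-U = 11 → L
  i=10: C-B =  1 → B
  i=11: Z-H = 18 → S
  i=12: Y-L = 13 → N
  i=13: L-C =  9 → J
  i=14: L-M = 25 → Z
  i=15: E-T = 11 → L
  i=16: D-S = 11 → L
  i=17: R-Q =  1 → B
  i=18: Q-Y = 18 → S
  i=19: Z-M = 13 → N
  i=20: D-U =  9 → J
  i=21: R-S = 25 → Z
  i=22: U-J = 11 → L
  i=23: P-E = 11 → L
  i=24: Z-Y =  1 → B
  i=25: L-T = 18 → S
  i=26: C-P = 13 → N
  i=27: B-S =  9 → J
  i=28: W-X = 25 → Z
  i=29: Q-F = 11 → L
  i=30: Q-F = 11 → L
  i=31: V-U =  1 → B
  i=32: B-J = 18 → S
  i=33: O-B = 13 → N
  shifts repeat with period 7: ZLLBSNJ

ZLLBSNJ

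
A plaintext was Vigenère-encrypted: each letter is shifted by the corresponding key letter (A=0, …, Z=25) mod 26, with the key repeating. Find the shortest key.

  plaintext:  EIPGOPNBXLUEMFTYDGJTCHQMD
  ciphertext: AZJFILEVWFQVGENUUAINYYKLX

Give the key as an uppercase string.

WRUZU

  i= 0: A-E = 22 → W
  i= 1: Z-I = 17 → R
  i= 2: J-P = 20 → U
  i= 3: F-G = 25 → Z
  i= 4: I-O = 20 → U
  i= 5: L-P = 22 → W
  i= 6: E-N = 17 → R
  i= 7: V-B = 20 → U
  i= 8: W-X = 25 → Z
  i= 9: F-L = 20 → U
  i=10: Q-U = 22 → W
  i=11: V-E = 17 → R
  i=12: G-M = 20 → U
  i=13: E-F = 25 → Z
  i=14: N-T = 20 → U
  i=15: U-Y = 22 → W
  i=16: U-D = 17 → R
  i=17: A-G = 20 → U
  i=18: I-J = 25 → Z
  i=19: N-T = 20 → U
  i=20: Y-C = 22 → W
  i=21: Y-H = 17 → R
  i=22: K-Q = 20 → U
  i=23: L-M = 25 → Z
  i=24: X-D = 20 → U
  shifts repeat with period 5: WRUZU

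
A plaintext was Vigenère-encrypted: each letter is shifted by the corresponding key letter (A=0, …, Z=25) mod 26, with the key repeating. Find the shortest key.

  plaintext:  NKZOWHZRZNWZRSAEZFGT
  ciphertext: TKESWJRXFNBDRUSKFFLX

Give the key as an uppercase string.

GAFEACSG

  i= 0: T-N =  6 → G
  i= 1: K-K =  0 → A
  i= 2: E-Z =  5 → F
  i= 3: S-O =  4 → E
  i= 4: W-W =  0 → A
  i= 5: J-H =  2 → C
  i= 6: R-Z = 18 → S
  i= 7: X-R =  6 → G
  i= 8: F-Z =  6 → G
  i= 9: N-N =  0 → A
  i=10: B-W =  5 → F
  i=11: D-Z =  4 → E
  i=12: R-R =  0 → A
  i=13: U-S =  2 → C
  i=14: S-A = 18 → S
  i=15: K-E =  6 → G
  i=16: F-Z =  6 → G
  i=17: F-F =  0 → A
  i=18: L-G =  5 → F
  i=19: X-T =  4 → E
  shifts repeat with period 8: GAFEACSG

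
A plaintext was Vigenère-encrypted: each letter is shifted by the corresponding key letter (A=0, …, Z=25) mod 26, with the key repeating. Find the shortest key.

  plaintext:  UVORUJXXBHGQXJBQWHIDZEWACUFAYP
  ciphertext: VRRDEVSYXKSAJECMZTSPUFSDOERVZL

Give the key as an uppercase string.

BWDMKMV

  i= 0: V-U =  1 → B
  i= 1: R-V = 22 → W
  i= 2: R-O =  3 → D
  i= 3: D-R = 12 → M
  i= 4: E-U = 10 → K
  i= 5: V-J = 12 → M
  i= 6: S-X = 21 → V
  i= 7: Y-X =  1 → B
  i= 8: X-B = 22 → W
  i= 9: K-H =  3 → D
  i=10: S-G = 12 → M
  i=11: A-Q = 10 → K
  i=12: J-X = 12 → M
  i=13: E-J = 21 → V
  i=14: C-B =  1 → B
  i=15: M-Q = 22 → W
  i=16: Z-W =  3 → D
  i=17: T-H = 12 → M
  i=18: S-I = 10 → K
  i=19: P-D = 12 → M
  i=20: U-Z = 21 → V
  i=21: F-E =  1 → B
  i=22: S-W = 22 → W
  i=23: D-A =  3 → D
  i=24: O-C = 12 → M
  i=25: E-U = 10 → K
  i=26: R-F = 12 → M
  i=27: V-A = 21 → V
  i=28: Z-Y =  1 → B
  i=29: L-P = 22 → W
  shifts repeat with period 7: BWDMKMV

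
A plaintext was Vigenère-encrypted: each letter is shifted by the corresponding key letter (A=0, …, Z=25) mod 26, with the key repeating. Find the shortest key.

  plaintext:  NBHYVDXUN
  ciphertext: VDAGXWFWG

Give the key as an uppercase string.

  i= 0: V-N =  8 → I
  i= 1: D-B =  2 → C
  i= 2: A-H = 19 → T
  i= 3: G-Y =  8 → I
  i= 4: X-V =  2 → C
  i= 5: W-D = 19 → T
  i= 6: F-X =  8 → I
  i= 7: W-U =  2 → C
  i= 8: G-N = 19 → T
  shifts repeat with period 3: ICT

ICT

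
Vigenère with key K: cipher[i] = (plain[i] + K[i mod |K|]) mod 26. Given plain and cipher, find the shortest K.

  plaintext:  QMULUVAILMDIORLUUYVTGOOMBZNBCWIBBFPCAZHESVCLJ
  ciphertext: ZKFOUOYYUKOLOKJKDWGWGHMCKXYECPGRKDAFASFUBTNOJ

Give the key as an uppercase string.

JYLDATYQ

  i= 0: Z-Q =  9 → J
  i= 1: K-M = 24 → Y
  i= 2: F-U = 11 → L
  i= 3: O-L =  3 → D
  i= 4: U-U =  0 → A
  i= 5: O-V = 19 → T
  i= 6: Y-A = 24 → Y
  i= 7: Y-I = 16 → Q
  i= 8: U-L =  9 → J
  i= 9: K-M = 24 → Y
  i=10: O-D = 11 → L
  i=11: L-I =  3 → D
  i=12: O-O =  0 → A
  i=13: K-R = 19 → T
  i=14: J-L = 24 → Y
  i=15: K-U = 16 → Q
  i=16: D-U =  9 → J
  i=17: W-Y = 24 → Y
  i=18: G-V = 11 → L
  i=19: W-T =  3 → D
  i=20: G-G =  0 → A
  i=21: H-O = 19 → T
  i=22: M-O = 24 → Y
  i=23: C-M = 16 → Q
  i=24: K-B =  9 → J
  i=25: X-Z = 24 → Y
  i=26: Y-N = 11 → L
  i=27: E-B =  3 → D
  i=28: C-C =  0 → A
  i=29: P-W = 19 → T
  i=30: G-I = 24 → Y
  i=31: R-B = 16 → Q
  i=32: K-B =  9 → J
  i=33: D-F = 24 → Y
  i=34: A-P = 11 → L
  i=35: F-C =  3 → D
  i=36: A-A =  0 → A
  i=37: S-Z = 19 → T
  i=38: F-H = 24 → Y
  i=39: U-E = 16 → Q
  i=40: B-S =  9 → J
  i=41: T-V = 24 → Y
  i=42: N-C = 11 → L
  i=43: O-L =  3 → D
  i=44: J-J =  0 → A
  shifts repeat with period 8: JYLDATYQ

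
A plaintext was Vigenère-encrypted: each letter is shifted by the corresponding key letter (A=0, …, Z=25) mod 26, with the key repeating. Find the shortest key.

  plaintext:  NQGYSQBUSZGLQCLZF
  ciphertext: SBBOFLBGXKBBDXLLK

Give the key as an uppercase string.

FLVQNVAM

  i= 0: S-N =  5 → F
  i= 1: B-Q = 11 → L
  i= 2: B-G = 21 → V
  i= 3: O-Y = 16 → Q
  i= 4: F-S = 13 → N
  i= 5: L-Q = 21 → V
  i= 6: B-B =  0 → A
  i= 7: G-U = 12 → M
  i= 8: X-S =  5 → F
  i= 9: K-Z = 11 → L
  i=10: B-G = 21 → V
  i=11: B-L = 16 → Q
  i=12: D-Q = 13 → N
  i=13: X-C = 21 → V
  i=14: L-L =  0 → A
  i=15: L-Z = 12 → M
  i=16: K-F =  5 → F
  shifts repeat with period 8: FLVQNVAM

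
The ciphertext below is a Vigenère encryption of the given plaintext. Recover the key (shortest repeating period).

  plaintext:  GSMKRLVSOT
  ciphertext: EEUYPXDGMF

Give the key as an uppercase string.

  i= 0: E-G = 24 → Y
  i= 1: E-S = 12 → M
  i= 2: U-M =  8 → I
  i= 3: Y-K = 14 → O
  i= 4: P-R = 24 → Y
  i= 5: X-L = 12 → M
  i= 6: D-V =  8 → I
  i= 7: G-S = 14 → O
  i= 8: M-O = 24 → Y
  i= 9: F-T = 12 → M
  shifts repeat with period 4: YMIO

YMIO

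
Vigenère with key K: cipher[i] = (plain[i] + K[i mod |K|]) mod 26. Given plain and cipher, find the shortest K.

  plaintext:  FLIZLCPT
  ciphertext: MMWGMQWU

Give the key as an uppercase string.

  i= 0: M-F =  7 → H
  i= 1: M-L =  1 → B
  i= 2: W-I = 14 → O
  i= 3: G-Z =  7 → H
  i= 4: M-L =  1 → B
  i= 5: Q-C = 14 → O
  i= 6: W-P =  7 → H
  i= 7: U-T =  1 → B
  shifts repeat with period 3: HBO

HBO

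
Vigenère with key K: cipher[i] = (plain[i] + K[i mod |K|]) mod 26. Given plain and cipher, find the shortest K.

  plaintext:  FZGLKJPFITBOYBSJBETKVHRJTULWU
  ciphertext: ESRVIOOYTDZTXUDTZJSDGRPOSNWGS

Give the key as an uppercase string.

ZTLKYF

  i= 0: E-F = 25 → Z
  i= 1: S-Z = 19 → T
  i= 2: R-G = 11 → L
  i= 3: V-L = 10 → K
  i= 4: I-K = 24 → Y
  i= 5: O-J =  5 → F
  i= 6: O-P = 25 → Z
  i= 7: Y-F = 19 → T
  i= 8: T-I = 11 → L
  i= 9: D-T = 10 → K
  i=10: Z-B = 24 → Y
  i=11: T-O =  5 → F
  i=12: X-Y = 25 → Z
  i=13: U-B = 19 → T
  i=14: D-S = 11 → L
  i=15: T-J = 10 → K
  i=16: Z-B = 24 → Y
  i=17: J-E =  5 → F
  i=18: S-T = 25 → Z
  i=19: D-K = 19 → T
  i=20: G-V = 11 → L
  i=21: R-H = 10 → K
  i=22: P-R = 24 → Y
  i=23: O-J =  5 → F
  i=24: S-T = 25 → Z
  i=25: N-U = 19 → T
  i=26: W-L = 11 → L
  i=27: G-W = 10 → K
  i=28: S-U = 24 → Y
  shifts repeat with period 6: ZTLKYF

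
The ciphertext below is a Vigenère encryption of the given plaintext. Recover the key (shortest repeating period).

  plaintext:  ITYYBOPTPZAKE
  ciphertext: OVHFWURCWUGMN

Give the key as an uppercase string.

GCJHV

  i= 0: O-I =  6 → G
  i= 1: V-T =  2 → C
  i= 2: H-Y =  9 → J
  i= 3: F-Y =  7 → H
  i= 4: W-B = 21 → V
  i= 5: U-O =  6 → G
  i= 6: R-P =  2 → C
  i= 7: C-T =  9 → J
  i= 8: W-P =  7 → H
  i= 9: U-Z = 21 → V
  i=10: G-A =  6 → G
  i=11: M-K =  2 → C
  i=12: N-E =  9 → J
  shifts repeat with period 5: GCJHV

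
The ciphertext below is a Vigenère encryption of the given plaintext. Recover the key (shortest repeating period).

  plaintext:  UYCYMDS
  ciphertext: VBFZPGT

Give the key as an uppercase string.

  i= 0: V-U =  1 → B
  i= 1: B-Y =  3 → D
  i= 2: F-C =  3 → D
  i= 3: Z-Y =  1 → B
  i= 4: P-M =  3 → D
  i= 5: G-D =  3 → D
  i= 6: T-S =  1 → B
  shifts repeat with period 3: BDD

BDD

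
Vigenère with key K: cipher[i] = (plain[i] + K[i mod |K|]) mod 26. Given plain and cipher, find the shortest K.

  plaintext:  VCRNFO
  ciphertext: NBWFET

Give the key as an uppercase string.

  i= 0: N-V = 18 → S
  i= 1: B-C = 25 → Z
  i= 2: W-R =  5 → F
  i= 3: F-N = 18 → S
  i= 4: E-F = 25 → Z
  i= 5: T-O =  5 → F
  shifts repeat with period 3: SZF

SZF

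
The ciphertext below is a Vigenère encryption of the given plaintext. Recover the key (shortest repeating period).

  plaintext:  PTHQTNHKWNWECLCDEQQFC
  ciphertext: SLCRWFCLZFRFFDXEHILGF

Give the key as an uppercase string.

  i= 0: S-P =  3 → D
  i= 1: L-T = 18 → S
  i= 2: C-H = 21 → V
  i= 3: R-Q =  1 → B
  i= 4: W-T =  3 → D
  i= 5: F-N = 18 → S
  i= 6: C-H = 21 → V
  i= 7: L-K =  1 → B
  i= 8: Z-W =  3 → D
  i= 9: F-N = 18 → S
  i=10: R-W = 21 → V
  i=11: F-E =  1 → B
  i=12: F-C =  3 → D
  i=13: D-L = 18 → S
  i=14: X-C = 21 → V
  i=15: E-D =  1 → B
  i=16: H-E =  3 → D
  i=17: I-Q = 18 → S
  i=18: L-Q = 21 → V
  i=19: G-F =  1 → B
  i=20: F-C =  3 → D
  shifts repeat with period 4: DSVB

DSVB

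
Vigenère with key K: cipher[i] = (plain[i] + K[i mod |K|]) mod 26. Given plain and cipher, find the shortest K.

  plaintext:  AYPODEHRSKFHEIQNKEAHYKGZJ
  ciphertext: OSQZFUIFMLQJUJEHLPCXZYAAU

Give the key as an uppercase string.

  i= 0: O-A = 14 → O
  i= 1: S-Y = 20 → U
  i= 2: Q-P =  1 → B
  i= 3: Z-O = 11 → L
  i= 4: F-D =  2 → C
  i= 5: U-E = 16 → Q
  i= 6: I-H =  1 → B
  i= 7: F-R = 14 → O
  i= 8: M-S = 20 → U
  i= 9: L-K =  1 → B
  i=10: Q-F = 11 → L
  i=11: J-H =  2 → C
  i=12: U-E = 16 → Q
  i=13: J-I =  1 → B
  i=14: E-Q = 14 → O
  i=15: H-N = 20 → U
  i=16: L-K =  1 → B
  i=17: P-E = 11 → L
  i=18: C-A =  2 → C
  i=19: X-H = 16 → Q
  i=20: Z-Y =  1 → B
  i=21: Y-K = 14 → O
  i=22: A-G = 20 → U
  i=23: A-Z =  1 → B
  i=24: U-J = 11 → L
  shifts repeat with period 7: OUBLCQB

OUBLCQB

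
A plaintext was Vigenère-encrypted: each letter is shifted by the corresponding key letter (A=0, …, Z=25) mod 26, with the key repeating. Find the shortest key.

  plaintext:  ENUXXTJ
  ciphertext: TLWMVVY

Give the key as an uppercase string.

  i= 0: T-E = 15 → P
  i= 1: L-N = 24 → Y
  i= 2: W-U =  2 → C
  i= 3: M-X = 15 → P
  i= 4: V-X = 24 → Y
  i= 5: V-T =  2 → C
  i= 6: Y-J = 15 → P
  shifts repeat with period 3: PYC

PYC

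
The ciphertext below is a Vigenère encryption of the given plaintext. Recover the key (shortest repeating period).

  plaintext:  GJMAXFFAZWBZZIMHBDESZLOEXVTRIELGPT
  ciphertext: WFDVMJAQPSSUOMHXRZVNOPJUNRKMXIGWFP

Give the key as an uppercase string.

  i= 0: W-G = 16 → Q
  i= 1: F-J = 22 → W
  i= 2: D-M = 17 → R
  i= 3: V-A = 21 → V
  i= 4: M-X = 15 → P
  i= 5: J-F =  4 → E
  i= 6: A-F = 21 → V
  i= 7: Q-A = 16 → Q
  i= 8: P-Z = 16 → Q
  i= 9: S-W = 22 → W
  i=10: S-B = 17 → R
  i=11: U-Z = 21 → V
  i=12: O-Z = 15 → P
  i=13: M-I =  4 → E
  i=14: H-M = 21 → V
  i=15: X-H = 16 → Q
  i=16: R-B = 16 → Q
  i=17: Z-D = 22 → W
  i=18: V-E = 17 → R
  i=19: N-S = 21 → V
  i=20: O-Z = 15 → P
  i=21: P-L =  4 → E
  i=22: J-O = 21 → V
  i=23: U-E = 16 → Q
  i=24: N-X = 16 → Q
  i=25: R-V = 22 → W
  i=26: K-T = 17 → R
  i=27: M-R = 21 → V
  i=28: X-I = 15 → P
  i=29: I-E =  4 → E
  i=30: G-L = 21 → V
  i=31: W-G = 16 → Q
  i=32: F-P = 16 → Q
  i=33: P-T = 22 → W
  shifts repeat with period 8: QWRVPEVQ

QWRVPEVQ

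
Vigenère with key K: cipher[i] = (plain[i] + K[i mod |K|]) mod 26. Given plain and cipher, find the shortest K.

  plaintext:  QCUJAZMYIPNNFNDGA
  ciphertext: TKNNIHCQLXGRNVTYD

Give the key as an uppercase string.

  i= 0: T-Q =  3 → D
  i= 1: K-C =  8 → I
  i= 2: N-U = 19 → T
  i= 3: N-J =  4 → E
  i= 4: I-A =  8 → I
  i= 5: H-Z =  8 → I
  i= 6: C-M = 16 → Q
  i= 7: Q-Y = 18 → S
  i= 8: L-I =  3 → D
  i= 9: X-P =  8 → I
  i=10: G-N = 19 → T
  i=11: R-N =  4 → E
  i=12: N-F =  8 → I
  i=13: V-N =  8 → I
  i=14: T-D = 16 → Q
  i=15: Y-G = 18 → S
  i=16: D-A =  3 → D
  shifts repeat with period 8: DITEIIQS

DITEIIQS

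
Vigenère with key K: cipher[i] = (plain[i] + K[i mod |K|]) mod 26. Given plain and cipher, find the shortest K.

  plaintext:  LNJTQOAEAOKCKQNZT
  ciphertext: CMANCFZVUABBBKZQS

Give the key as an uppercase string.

RZRUM

  i= 0: C-L = 17 → R
  i= 1: M-N = 25 → Z
  i= 2: A-J = 17 → R
  i= 3: N-T = 20 → U
  i= 4: C-Q = 12 → M
  i= 5: F-O = 17 → R
  i= 6: Z-A = 25 → Z
  i= 7: V-E = 17 → R
  i= 8: U-A = 20 → U
  i= 9: A-O = 12 → M
  i=10: B-K = 17 → R
  i=11: B-C = 25 → Z
  i=12: B-K = 17 → R
  i=13: K-Q = 20 → U
  i=14: Z-N = 12 → M
  i=15: Q-Z = 17 → R
  i=16: S-T = 25 → Z
  shifts repeat with period 5: RZRUM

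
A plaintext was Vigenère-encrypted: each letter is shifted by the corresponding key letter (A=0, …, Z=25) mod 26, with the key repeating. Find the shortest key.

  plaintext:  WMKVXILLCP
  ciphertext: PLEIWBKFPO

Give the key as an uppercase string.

  i= 0: P-W = 19 → T
  i= 1: L-M = 25 → Z
  i= 2: E-K = 20 → U
  i= 3: I-V = 13 → N
  i= 4: W-X = 25 → Z
  i= 5: B-I = 19 → T
  i= 6: K-L = 25 → Z
  i= 7: F-L = 20 → U
  i= 8: P-C = 13 → N
  i= 9: O-P = 25 → Z
  shifts repeat with period 5: TZUNZ

TZUNZ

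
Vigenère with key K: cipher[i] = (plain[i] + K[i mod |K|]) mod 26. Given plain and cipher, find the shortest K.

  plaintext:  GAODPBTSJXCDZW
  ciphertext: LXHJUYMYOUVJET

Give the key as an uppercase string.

  i= 0: L-G =  5 → F
  i= 1: X-A = 23 → X
  i= 2: H-O = 19 → T
  i= 3: J-D =  6 → G
  i= 4: U-P =  5 → F
  i= 5: Y-B = 23 → X
  i= 6: M-T = 19 → T
  i= 7: Y-S =  6 → G
  i= 8: O-J =  5 → F
  i= 9: U-X = 23 → X
  i=10: V-C = 19 → T
  i=11: J-D =  6 → G
  i=12: E-Z =  5 → F
  i=13: T-W = 23 → X
  shifts repeat with period 4: FXTG

FXTG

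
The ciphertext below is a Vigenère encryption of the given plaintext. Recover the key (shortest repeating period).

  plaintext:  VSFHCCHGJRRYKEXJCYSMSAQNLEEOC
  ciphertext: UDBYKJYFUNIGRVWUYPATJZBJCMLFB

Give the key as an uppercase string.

ZLWRIHR

  i= 0: U-V = 25 → Z
  i= 1: D-S = 11 → L
  i= 2: B-F = 22 → W
  i= 3: Y-H = 17 → R
  i= 4: K-C =  8 → I
  i= 5: J-C =  7 → H
  i= 6: Y-H = 17 → R
  i= 7: F-G = 25 → Z
  i= 8: U-J = 11 → L
  i= 9: N-R = 22 → W
  i=10: I-R = 17 → R
  i=11: G-Y =  8 → I
  i=12: R-K =  7 → H
  i=13: V-E = 17 → R
  i=14: W-X = 25 → Z
  i=15: U-J = 11 → L
  i=16: Y-C = 22 → W
  i=17: P-Y = 17 → R
  i=18: A-S =  8 → I
  i=19: T-M =  7 → H
  i=20: J-S = 17 → R
  i=21: Z-A = 25 → Z
  i=22: B-Q = 11 → L
  i=23: J-N = 22 → W
  i=24: C-L = 17 → R
  i=25: M-E =  8 → I
  i=26: L-E =  7 → H
  i=27: F-O = 17 → R
  i=28: B-C = 25 → Z
  shifts repeat with period 7: ZLWRIHR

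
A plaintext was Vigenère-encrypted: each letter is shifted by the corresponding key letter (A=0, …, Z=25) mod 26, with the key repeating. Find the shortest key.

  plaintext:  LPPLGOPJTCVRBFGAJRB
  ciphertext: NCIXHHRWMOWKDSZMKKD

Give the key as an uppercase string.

CNTMBT

  i= 0: N-L =  2 → C
  i= 1: C-P = 13 → N
  i= 2: I-P = 19 → T
  i= 3: X-L = 12 → M
  i= 4: H-G =  1 → B
  i= 5: H-O = 19 → T
  i= 6: R-P =  2 → C
  i= 7: W-J = 13 → N
  i= 8: M-T = 19 → T
  i= 9: O-C = 12 → M
  i=10: W-V =  1 → B
  i=11: K-R = 19 → T
  i=12: D-B =  2 → C
  i=13: S-F = 13 → N
  i=14: Z-G = 19 → T
  i=15: M-A = 12 → M
  i=16: K-J =  1 → B
  i=17: K-R = 19 → T
  i=18: D-B =  2 → C
  shifts repeat with period 6: CNTMBT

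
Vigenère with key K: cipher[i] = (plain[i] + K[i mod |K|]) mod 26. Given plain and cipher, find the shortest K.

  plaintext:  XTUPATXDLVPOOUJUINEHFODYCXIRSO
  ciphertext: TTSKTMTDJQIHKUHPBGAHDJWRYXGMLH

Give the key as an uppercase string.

  i= 0: T-X = 22 → W
  i= 1: T-T =  0 → A
  i= 2: S-U = 24 → Y
  i= 3: K-P = 21 → V
  i= 4: T-A = 19 → T
  i= 5: M-T = 19 → T
  i= 6: T-X = 22 → W
  i= 7: D-D =  0 → A
  i= 8: J-L = 24 → Y
  i= 9: Q-V = 21 → V
  i=10: I-P = 19 → T
  i=11: H-O = 19 → T
  i=12: K-O = 22 → W
  i=13: U-U =  0 → A
  i=14: H-J = 24 → Y
  i=15: P-U = 21 → V
  i=16: B-I = 19 → T
  i=17: G-N = 19 → T
  i=18: A-E = 22 → W
  i=19: H-H =  0 → A
  i=20: D-F = 24 → Y
  i=21: J-O = 21 → V
  i=22: W-D = 19 → T
  i=23: R-Y = 19 → T
  i=24: Y-C = 22 → W
  i=25: X-X =  0 → A
  i=26: G-I = 24 → Y
  i=27: M-R = 21 → V
  i=28: L-S = 19 → T
  i=29: H-O = 19 → T
  shifts repeat with period 6: WAYVTT

WAYVTT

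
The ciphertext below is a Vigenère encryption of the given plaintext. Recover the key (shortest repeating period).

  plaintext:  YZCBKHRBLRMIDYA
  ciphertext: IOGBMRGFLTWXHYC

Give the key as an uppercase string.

KPEAC

  i= 0: I-Y = 10 → K
  i= 1: O-Z = 15 → P
  i= 2: G-C =  4 → E
  i= 3: B-B =  0 → A
  i= 4: M-K =  2 → C
  i= 5: R-H = 10 → K
  i= 6: G-R = 15 → P
  i= 7: F-B =  4 → E
  i= 8: L-L =  0 → A
  i= 9: T-R =  2 → C
  i=10: W-M = 10 → K
  i=11: X-I = 15 → P
  i=12: H-D =  4 → E
  i=13: Y-Y =  0 → A
  i=14: C-A =  2 → C
  shifts repeat with period 5: KPEAC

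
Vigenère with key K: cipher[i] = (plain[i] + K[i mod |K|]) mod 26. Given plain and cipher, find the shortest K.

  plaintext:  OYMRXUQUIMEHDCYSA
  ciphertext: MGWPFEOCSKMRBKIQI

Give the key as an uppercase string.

  i= 0: M-O = 24 → Y
  i= 1: G-Y =  8 → I
  i= 2: W-M = 10 → K
  i= 3: P-R = 24 → Y
  i= 4: F-X =  8 → I
  i= 5: E-U = 10 → K
  i= 6: O-Q = 24 → Y
  i= 7: C-U =  8 → I
  i= 8: S-I = 10 → K
  i= 9: K-M = 24 → Y
  i=10: M-E =  8 → I
  i=11: R-H = 10 → K
  i=12: B-D = 24 → Y
  i=13: K-C =  8 → I
  i=14: I-Y = 10 → K
  i=15: Q-S = 24 → Y
  i=16: I-A =  8 → I
  shifts repeat with period 3: YIK

YIK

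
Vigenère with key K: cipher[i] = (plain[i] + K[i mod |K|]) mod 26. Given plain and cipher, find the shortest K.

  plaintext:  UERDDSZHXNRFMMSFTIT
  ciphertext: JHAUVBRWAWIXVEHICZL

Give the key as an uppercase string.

PDJRSJS

  i= 0: J-U = 15 → P
  i= 1: H-E =  3 → D
  i= 2: A-R =  9 → J
  i= 3: U-D = 17 → R
  i= 4: V-D = 18 → S
  i= 5: B-S =  9 → J
  i= 6: R-Z = 18 → S
  i= 7: W-H = 15 → P
  i= 8: A-X =  3 → D
  i= 9: W-N =  9 → J
  i=10: I-R = 17 → R
  i=11: X-F = 18 → S
  i=12: V-M =  9 → J
  i=13: E-M = 18 → S
  i=14: H-S = 15 → P
  i=15: I-F =  3 → D
  i=16: C-T =  9 → J
  i=17: Z-I = 17 → R
  i=18: L-T = 18 → S
  shifts repeat with period 7: PDJRSJS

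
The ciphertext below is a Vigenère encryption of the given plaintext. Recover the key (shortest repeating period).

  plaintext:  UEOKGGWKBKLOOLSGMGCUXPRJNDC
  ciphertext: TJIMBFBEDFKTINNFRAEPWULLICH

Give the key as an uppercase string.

ZFUCV

  i= 0: T-U = 25 → Z
  i= 1: J-E =  5 → F
  i= 2: I-O = 20 → U
  i= 3: M-K =  2 → C
  i= 4: B-G = 21 → V
  i= 5: F-G = 25 → Z
  i= 6: B-W =  5 → F
  i= 7: E-K = 20 → U
  i= 8: D-B =  2 → C
  i= 9: F-K = 21 → V
  i=10: K-L = 25 → Z
  i=11: T-O =  5 → F
  i=12: I-O = 20 → U
  i=13: N-L =  2 → C
  i=14: N-S = 21 → V
  i=15: F-G = 25 → Z
  i=16: R-M =  5 → F
  i=17: A-G = 20 → U
  i=18: E-C =  2 → C
  i=19: P-U = 21 → V
  i=20: W-X = 25 → Z
  i=21: U-P =  5 → F
  i=22: L-R = 20 → U
  i=23: L-J =  2 → C
  i=24: I-N = 21 → V
  i=25: C-D = 25 → Z
  i=26: H-C =  5 → F
  shifts repeat with period 5: ZFUCV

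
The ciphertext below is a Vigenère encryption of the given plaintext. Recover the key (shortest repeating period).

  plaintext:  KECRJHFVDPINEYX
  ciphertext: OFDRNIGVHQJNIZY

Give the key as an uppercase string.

EBBA

  i= 0: O-K =  4 → E
  i= 1: F-E =  1 → B
  i= 2: D-C =  1 → B
  i= 3: R-R =  0 → A
  i= 4: N-J =  4 → E
  i= 5: I-H =  1 → B
  i= 6: G-F =  1 → B
  i= 7: V-V =  0 → A
  i= 8: H-D =  4 → E
  i= 9: Q-P =  1 → B
  i=10: J-I =  1 → B
  i=11: N-N =  0 → A
  i=12: I-E =  4 → E
  i=13: Z-Y =  1 → B
  i=14: Y-X =  1 → B
  shifts repeat with period 4: EBBA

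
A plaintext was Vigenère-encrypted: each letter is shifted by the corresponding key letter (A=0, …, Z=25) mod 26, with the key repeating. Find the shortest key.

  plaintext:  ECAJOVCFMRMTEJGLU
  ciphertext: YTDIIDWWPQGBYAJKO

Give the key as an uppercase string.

  i= 0: Y-E = 20 → U
  i= 1: T-C = 17 → R
  i= 2: D-A =  3 → D
  i= 3: I-J = 25 → Z
  i= 4: I-O = 20 → U
  i= 5: D-V =  8 → I
  i= 6: W-C = 20 → U
  i= 7: W-F = 17 → R
  i= 8: P-M =  3 → D
  i= 9: Q-R = 25 → Z
  i=10: G-M = 20 → U
  i=11: B-T =  8 → I
  i=12: Y-E = 20 → U
  i=13: A-J = 17 → R
  i=14: J-G =  3 → D
  i=15: K-L = 25 → Z
  i=16: O-U = 20 → U
  shifts repeat with period 6: URDZUI

URDZUI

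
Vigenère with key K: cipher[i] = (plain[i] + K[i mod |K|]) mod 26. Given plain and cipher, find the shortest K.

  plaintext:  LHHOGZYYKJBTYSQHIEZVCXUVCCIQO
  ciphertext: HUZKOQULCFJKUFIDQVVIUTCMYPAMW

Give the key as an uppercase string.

WNSWIR

  i= 0: H-L = 22 → W
  i= 1: U-H = 13 → N
  i= 2: Z-H = 18 → S
  i= 3: K-O = 22 → W
  i= 4: O-G =  8 → I
  i= 5: Q-Z = 17 → R
  i= 6: U-Y = 22 → W
  i= 7: L-Y = 13 → N
  i= 8: C-K = 18 → S
  i= 9: F-J = 22 → W
  i=10: J-B =  8 → I
  i=11: K-T = 17 → R
  i=12: U-Y = 22 → W
  i=13: F-S = 13 → N
  i=14: I-Q = 18 → S
  i=15: D-H = 22 → W
  i=16: Q-I =  8 → I
  i=17: V-E = 17 → R
  i=18: V-Z = 22 → W
  i=19: I-V = 13 → N
  i=20: U-C = 18 → S
  i=21: T-X = 22 → W
  i=22: C-U =  8 → I
  i=23: M-V = 17 → R
  i=24: Y-C = 22 → W
  i=25: P-C = 13 → N
  i=26: A-I = 18 → S
  i=27: M-Q = 22 → W
  i=28: W-O =  8 → I
  shifts repeat with period 6: WNSWIR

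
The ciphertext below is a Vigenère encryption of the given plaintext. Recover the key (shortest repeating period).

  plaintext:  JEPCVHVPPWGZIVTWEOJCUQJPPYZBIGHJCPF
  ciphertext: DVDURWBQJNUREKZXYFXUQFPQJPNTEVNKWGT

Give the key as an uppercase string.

UROSWPGB

  i= 0: D-J = 20 → U
  i= 1: V-E = 17 → R
  i= 2: D-P = 14 → O
  i= 3: U-C = 18 → S
  i= 4: R-V = 22 → W
  i= 5: W-H = 15 → P
  i= 6: B-V =  6 → G
  i= 7: Q-P =  1 → B
  i= 8: J-P = 20 → U
  i= 9: N-W = 17 → R
  i=10: U-G = 14 → O
  i=11: R-Z = 18 → S
  i=12: E-I = 22 → W
  i=13: K-V = 15 → P
  i=14: Z-T =  6 → G
  i=15: X-W =  1 → B
  i=16: Y-E = 20 → U
  i=17: F-O = 17 → R
  i=18: X-J = 14 → O
  i=19: U-C = 18 → S
  i=20: Q-U = 22 → W
  i=21: F-Q = 15 → P
  i=22: P-J =  6 → G
  i=23: Q-P =  1 → B
  i=24: J-P = 20 → U
  i=25: P-Y = 17 → R
  i=26: N-Z = 14 → O
  i=27: T-B = 18 → S
  i=28: E-I = 22 → W
  i=29: V-G = 15 → P
  i=30: N-H =  6 → G
  i=31: K-J =  1 → B
  i=32: W-C = 20 → U
  i=33: G-P = 17 → R
  i=34: T-F = 14 → O
  shifts repeat with period 8: UROSWPGB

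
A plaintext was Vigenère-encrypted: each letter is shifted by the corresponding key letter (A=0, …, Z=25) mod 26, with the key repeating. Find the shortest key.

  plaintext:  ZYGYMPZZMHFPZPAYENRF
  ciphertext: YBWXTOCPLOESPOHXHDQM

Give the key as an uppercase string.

  i= 0: Y-Z = 25 → Z
  i= 1: B-Y =  3 → D
  i= 2: W-G = 16 → Q
  i= 3: X-Y = 25 → Z
  i= 4: T-M =  7 → H
  i= 5: O-P = 25 → Z
  i= 6: C-Z =  3 → D
  i= 7: P-Z = 16 → Q
  i= 8: L-M = 25 → Z
  i= 9: O-H =  7 → H
  i=10: E-F = 25 → Z
  i=11: S-P =  3 → D
  i=12: P-Z = 16 → Q
  i=13: O-P = 25 → Z
  i=14: H-A =  7 → H
  i=15: X-Y = 25 → Z
  i=16: H-E =  3 → D
  i=17: D-N = 16 → Q
  i=18: Q-R = 25 → Z
  i=19: M-F =  7 → H
  shifts repeat with period 5: ZDQZH

ZDQZH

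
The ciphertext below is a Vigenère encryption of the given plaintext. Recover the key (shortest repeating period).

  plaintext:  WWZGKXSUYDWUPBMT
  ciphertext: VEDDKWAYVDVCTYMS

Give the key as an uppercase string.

  i= 0: V-W = 25 → Z
  i= 1: E-W =  8 → I
  i= 2: D-Z =  4 → E
  i= 3: D-G = 23 → X
  i= 4: K-K =  0 → A
  i= 5: W-X = 25 → Z
  i= 6: A-S =  8 → I
  i= 7: Y-U =  4 → E
  i= 8: V-Y = 23 → X
  i= 9: D-D =  0 → A
  i=10: V-W = 25 → Z
  i=11: C-U =  8 → I
  i=12: T-P =  4 → E
  i=13: Y-B = 23 → X
  i=14: M-M =  0 → A
  i=15: S-T = 25 → Z
  shifts repeat with period 5: ZIEXA

ZIEXA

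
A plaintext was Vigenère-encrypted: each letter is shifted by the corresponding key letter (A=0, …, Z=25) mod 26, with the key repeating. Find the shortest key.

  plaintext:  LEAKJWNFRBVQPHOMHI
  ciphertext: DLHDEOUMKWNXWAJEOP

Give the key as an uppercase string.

SHHTV

  i= 0: D-L = 18 → S
  i= 1: L-E =  7 → H
  i= 2: H-A =  7 → H
  i= 3: D-K = 19 → T
  i= 4: E-J = 21 → V
  i= 5: O-W = 18 → S
  i= 6: U-N =  7 → H
  i= 7: M-F =  7 → H
  i= 8: K-R = 19 → T
  i= 9: W-B = 21 → V
  i=10: N-V = 18 → S
  i=11: X-Q =  7 → H
  i=12: W-P =  7 → H
  i=13: A-H = 19 → T
  i=14: J-O = 21 → V
  i=15: E-M = 18 → S
  i=16: O-H =  7 → H
  i=17: P-I =  7 → H
  shifts repeat with period 5: SHHTV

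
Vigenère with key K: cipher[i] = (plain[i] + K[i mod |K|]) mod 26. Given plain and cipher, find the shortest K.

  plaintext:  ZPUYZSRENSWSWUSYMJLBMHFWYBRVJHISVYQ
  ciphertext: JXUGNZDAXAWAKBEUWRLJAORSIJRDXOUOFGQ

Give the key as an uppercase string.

  i= 0: J-Z = 10 → K
  i= 1: X-P =  8 → I
  i= 2: U-U =  0 → A
  i= 3: G-Y =  8 → I
  i= 4: N-Z = 14 → O
  i= 5: Z-S =  7 → H
  i= 6: D-R = 12 → M
  i= 7: A-E = 22 → W
  i= 8: X-N = 10 → K
  i= 9: A-S =  8 → I
  i=10: W-W =  0 → A
  i=11: A-S =  8 → I
  i=12: K-W = 14 → O
  i=13: B-U =  7 → H
  i=14: E-S = 12 → M
  i=15: U-Y = 22 → W
  i=16: W-M = 10 → K
  i=17: R-J =  8 → I
  i=18: L-L =  0 → A
  i=19: J-B =  8 → I
  i=20: A-M = 14 → O
  i=21: O-H =  7 → H
  i=22: R-F = 12 → M
  i=23: S-W = 22 → W
  i=24: I-Y = 10 → K
  i=25: J-B =  8 → I
  i=26: R-R =  0 → A
  i=27: D-V =  8 → I
  i=28: X-J = 14 → O
  i=29: O-H =  7 → H
  i=30: U-I = 12 → M
  i=31: O-S = 22 → W
  i=32: F-V = 10 → K
  i=33: G-Y =  8 → I
  i=34: Q-Q =  0 → A
  shifts repeat with period 8: KIAIOHMW

KIAIOHMW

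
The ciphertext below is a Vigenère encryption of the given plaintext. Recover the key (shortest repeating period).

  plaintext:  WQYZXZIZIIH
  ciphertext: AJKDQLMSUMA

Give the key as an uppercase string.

  i= 0: A-W =  4 → E
  i= 1: J-Q = 19 → T
  i= 2: K-Y = 12 → M
  i= 3: D-Z =  4 → E
  i= 4: Q-X = 19 → T
  i= 5: L-Z = 12 → M
  i= 6: M-I =  4 → E
  i= 7: S-Z = 19 → T
  i= 8: U-I = 12 → M
  i= 9: M-I =  4 → E
  i=10: A-H = 19 → T
  shifts repeat with period 3: ETM

ETM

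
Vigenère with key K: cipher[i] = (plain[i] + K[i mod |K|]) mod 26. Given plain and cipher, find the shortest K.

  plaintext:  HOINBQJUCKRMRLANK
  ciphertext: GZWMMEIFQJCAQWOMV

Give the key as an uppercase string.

ZLO

  i= 0: G-H = 25 → Z
  i= 1: Z-O = 11 → L
  i= 2: W-I = 14 → O
  i= 3: M-N = 25 → Z
  i= 4: M-B = 11 → L
  i= 5: E-Q = 14 → O
  i= 6: I-J = 25 → Z
  i= 7: F-U = 11 → L
  i= 8: Q-C = 14 → O
  i= 9: J-K = 25 → Z
  i=10: C-R = 11 → L
  i=11: A-M = 14 → O
  i=12: Q-R = 25 → Z
  i=13: W-L = 11 → L
  i=14: O-A = 14 → O
  i=15: M-N = 25 → Z
  i=16: V-K = 11 → L
  shifts repeat with period 3: ZLO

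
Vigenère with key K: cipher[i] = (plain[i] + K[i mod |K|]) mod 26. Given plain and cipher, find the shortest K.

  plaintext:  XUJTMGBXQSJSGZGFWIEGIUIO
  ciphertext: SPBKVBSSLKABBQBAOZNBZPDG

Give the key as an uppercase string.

VVSRJVR

  i= 0: S-X = 21 → V
  i= 1: P-U = 21 → V
  i= 2: B-J = 18 → S
  i= 3: K-T = 17 → R
  i= 4: V-M =  9 → J
  i= 5: B-G = 21 → V
  i= 6: S-B = 17 → R
  i= 7: S-X = 21 → V
  i= 8: L-Q = 21 → V
  i= 9: K-S = 18 → S
  i=10: A-J = 17 → R
  i=11: B-S =  9 → J
  i=12: B-G = 21 → V
  i=13: Q-Z = 17 → R
  i=14: B-G = 21 → V
  i=15: A-F = 21 → V
  i=16: O-W = 18 → S
  i=17: Z-I = 17 → R
  i=18: N-E =  9 → J
  i=19: B-G = 21 → V
  i=20: Z-I = 17 → R
  i=21: P-U = 21 → V
  i=22: D-I = 21 → V
  i=23: G-O = 18 → S
  shifts repeat with period 7: VVSRJVR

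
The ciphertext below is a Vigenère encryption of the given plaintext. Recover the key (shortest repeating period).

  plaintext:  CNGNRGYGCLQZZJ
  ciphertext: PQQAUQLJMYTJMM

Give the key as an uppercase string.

NDK

  i= 0: P-C = 13 → N
  i= 1: Q-N =  3 → D
  i= 2: Q-G = 10 → K
  i= 3: A-N = 13 → N
  i= 4: U-R =  3 → D
  i= 5: Q-G = 10 → K
  i= 6: L-Y = 13 → N
  i= 7: J-G =  3 → D
  i= 8: M-C = 10 → K
  i= 9: Y-L = 13 → N
  i=10: T-Q =  3 → D
  i=11: J-Z = 10 → K
  i=12: M-Z = 13 → N
  i=13: M-J =  3 → D
  shifts repeat with period 3: NDK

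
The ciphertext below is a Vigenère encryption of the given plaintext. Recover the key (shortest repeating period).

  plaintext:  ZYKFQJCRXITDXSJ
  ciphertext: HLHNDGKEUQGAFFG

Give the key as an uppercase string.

INX

  i= 0: H-Z =  8 → I
  i= 1: L-Y = 13 → N
  i= 2: H-K = 23 → X
  i= 3: N-F =  8 → I
  i= 4: D-Q = 13 → N
  i= 5: G-J = 23 → X
  i= 6: K-C =  8 → I
  i= 7: E-R = 13 → N
  i= 8: U-X = 23 → X
  i= 9: Q-I =  8 → I
  i=10: G-T = 13 → N
  i=11: A-D = 23 → X
  i=12: F-X =  8 → I
  i=13: F-S = 13 → N
  i=14: G-J = 23 → X
  shifts repeat with period 3: INX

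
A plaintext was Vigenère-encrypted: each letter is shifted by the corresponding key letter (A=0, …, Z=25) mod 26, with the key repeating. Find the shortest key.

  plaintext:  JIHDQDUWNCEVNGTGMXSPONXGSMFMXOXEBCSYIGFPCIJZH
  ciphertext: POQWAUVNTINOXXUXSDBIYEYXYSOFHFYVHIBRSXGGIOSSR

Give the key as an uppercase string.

  i= 0: P-J =  6 → G
  i= 1: O-I =  6 → G
  i= 2: Q-H =  9 → J
  i= 3: W-D = 19 → T
  i= 4: A-Q = 10 → K
  i= 5: U-D = 17 → R
  i= 6: V-U =  1 → B
  i= 7: N-W = 17 → R
  i= 8: T-N =  6 → G
  i= 9: I-C =  6 → G
  i=10: N-E =  9 → J
  i=11: O-V = 19 → T
  i=12: X-N = 10 → K
  i=13: X-G = 17 → R
  i=14: U-T =  1 → B
  i=15: X-G = 17 → R
  i=16: S-M =  6 → G
  i=17: D-X =  6 → G
  i=18: B-S =  9 → J
  i=19: I-P = 19 → T
  i=20: Y-O = 10 → K
  i=21: E-N = 17 → R
  i=22: Y-X =  1 → B
  i=23: X-G = 17 → R
  i=24: Y-S =  6 → G
  i=25: S-M =  6 → G
  i=26: O-F =  9 → J
  i=27: F-M = 19 → T
  i=28: H-X = 10 → K
  i=29: F-O = 17 → R
  i=30: Y-X =  1 → B
  i=31: V-E = 17 → R
  i=32: H-B =  6 → G
  i=33: I-C =  6 → G
  i=34: B-S =  9 → J
  i=35: R-Y = 19 → T
  i=36: S-I = 10 → K
  i=37: X-G = 17 → R
  i=38: G-F =  1 → B
  i=39: G-P = 17 → R
  i=40: I-C =  6 → G
  i=41: O-I =  6 → G
  i=42: S-J =  9 → J
  i=43: S-Z = 19 → T
  i=44: R-H = 10 → K
  shifts repeat with period 8: GGJTKRBR

GGJTKRBR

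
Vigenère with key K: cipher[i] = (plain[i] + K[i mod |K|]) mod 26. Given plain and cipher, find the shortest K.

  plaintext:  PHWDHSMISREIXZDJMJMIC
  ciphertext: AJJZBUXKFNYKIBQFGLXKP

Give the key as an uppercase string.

LCNWUC

  i= 0: A-P = 11 → L
  i= 1: J-H =  2 → C
  i= 2: J-W = 13 → N
  i= 3: Z-D = 22 → W
  i= 4: B-H = 20 → U
  i= 5: U-S =  2 → C
  i= 6: X-M = 11 → L
  i= 7: K-I =  2 → C
  i= 8: F-S = 13 → N
  i= 9: N-R = 22 → W
  i=10: Y-E = 20 → U
  i=11: K-I =  2 → C
  i=12: I-X = 11 → L
  i=13: B-Z =  2 → C
  i=14: Q-D = 13 → N
  i=15: F-J = 22 → W
  i=16: G-M = 20 → U
  i=17: L-J =  2 → C
  i=18: X-M = 11 → L
  i=19: K-I =  2 → C
  i=20: P-C = 13 → N
  shifts repeat with period 6: LCNWUC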